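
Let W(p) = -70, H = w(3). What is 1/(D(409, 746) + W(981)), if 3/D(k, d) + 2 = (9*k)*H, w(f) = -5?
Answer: -18407/1288493 ≈ -0.014286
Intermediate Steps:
H = -5
D(k, d) = 3/(-2 - 45*k) (D(k, d) = 3/(-2 + (9*k)*(-5)) = 3/(-2 - 45*k))
1/(D(409, 746) + W(981)) = 1/(-3/(2 + 45*409) - 70) = 1/(-3/(2 + 18405) - 70) = 1/(-3/18407 - 70) = 1/(-1288493/18407) = -18407/1288493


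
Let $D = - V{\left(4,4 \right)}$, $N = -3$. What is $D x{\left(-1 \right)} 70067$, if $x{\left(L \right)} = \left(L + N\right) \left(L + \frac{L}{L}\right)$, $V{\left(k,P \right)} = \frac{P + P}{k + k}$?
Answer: $0$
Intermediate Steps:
$V{\left(k,P \right)} = \frac{P}{k}$ ($V{\left(k,P \right)} = \frac{2 P}{2 k} = 2 P \frac{1}{2 k} = \frac{P}{k}$)
$D = -1$ ($D = - \frac{4}{4} = \left(-1\right) 1 = -1$)
$x{\left(L \right)} = \left(1 + L\right) \left(-3 + L\right)$ ($x{\left(L \right)} = \left(L - 3\right) \left(L + \frac{L}{L}\right) = \left(-3 + L\right) \left(L + 1\right) = \left(-3 + L\right) \left(1 + L\right) = \left(1 + L\right) \left(-3 + L\right)$)
$D x{\left(-1 \right)} 70067 = - (-3 + \left(-1\right)^{2} - -2) 70067 = - (-3 + 1 + 2) 70067 = \left(-1\right) 0 \cdot 70067 = 0 \cdot 70067 = 0$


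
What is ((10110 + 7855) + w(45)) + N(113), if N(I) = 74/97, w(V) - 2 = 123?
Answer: 1754804/97 ≈ 18091.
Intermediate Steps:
w(V) = 125 (w(V) = 2 + 123 = 125)
N(I) = 74/97 (N(I) = 74*(1/97) = 74/97)
((10110 + 7855) + w(45)) + N(113) = ((10110 + 7855) + 125) + 74/97 = (17965 + 125) + 74/97 = 18090 + 74/97 = 1754804/97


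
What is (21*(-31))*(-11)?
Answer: 7161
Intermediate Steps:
(21*(-31))*(-11) = -651*(-11) = 7161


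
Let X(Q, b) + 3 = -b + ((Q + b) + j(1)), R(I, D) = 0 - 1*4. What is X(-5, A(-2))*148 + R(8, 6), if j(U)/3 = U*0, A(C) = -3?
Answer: -1188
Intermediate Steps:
R(I, D) = -4 (R(I, D) = 0 - 4 = -4)
j(U) = 0 (j(U) = 3*(U*0) = 3*0 = 0)
X(Q, b) = -3 + Q (X(Q, b) = -3 + (-b + ((Q + b) + 0)) = -3 + (-b + (Q + b)) = -3 + Q)
X(-5, A(-2))*148 + R(8, 6) = (-3 - 5)*148 - 4 = -8*148 - 4 = -1184 - 4 = -1188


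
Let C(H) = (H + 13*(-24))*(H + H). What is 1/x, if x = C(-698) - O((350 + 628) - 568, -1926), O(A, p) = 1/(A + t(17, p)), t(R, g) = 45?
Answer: 455/641531799 ≈ 7.0924e-7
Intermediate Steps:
O(A, p) = 1/(45 + A) (O(A, p) = 1/(A + 45) = 1/(45 + A))
C(H) = 2*H*(-312 + H) (C(H) = (H - 312)*(2*H) = (-312 + H)*(2*H) = 2*H*(-312 + H))
x = 641531799/455 (x = 2*(-698)*(-312 - 698) - 1/(45 + ((350 + 628) - 568)) = 2*(-698)*(-1010) - 1/(45 + (978 - 568)) = 1409960 - 1/(45 + 410) = 1409960 - 1/455 = 641531799/455 ≈ 1.4100e+6)
1/x = 1/(641531799/455) = 455/641531799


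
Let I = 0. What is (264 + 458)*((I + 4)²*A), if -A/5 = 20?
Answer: -1155200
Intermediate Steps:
A = -100 (A = -5*20 = -100)
(264 + 458)*((I + 4)²*A) = (264 + 458)*((0 + 4)²*(-100)) = 722*(4²*(-100)) = 722*(16*(-100)) = 722*(-1600) = -1155200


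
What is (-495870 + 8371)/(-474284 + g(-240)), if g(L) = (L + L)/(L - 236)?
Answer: 58012381/56439676 ≈ 1.0279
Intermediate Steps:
g(L) = 2*L/(-236 + L) (g(L) = (2*L)/(-236 + L) = 2*L/(-236 + L))
(-495870 + 8371)/(-474284 + g(-240)) = (-495870 + 8371)/(-474284 + 2*(-240)/(-236 - 240)) = -487499/(-474284 + 2*(-240)/(-476)) = -487499/(-474284 + 2*(-240)*(-1/476)) = -487499/(-474284 + 120/119) = -487499/(-56439676/119) = -487499*(-119/56439676) = 58012381/56439676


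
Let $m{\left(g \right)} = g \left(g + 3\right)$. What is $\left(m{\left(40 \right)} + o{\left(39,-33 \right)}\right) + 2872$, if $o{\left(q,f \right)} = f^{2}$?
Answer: $5681$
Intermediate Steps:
$m{\left(g \right)} = g \left(3 + g\right)$
$\left(m{\left(40 \right)} + o{\left(39,-33 \right)}\right) + 2872 = \left(40 \left(3 + 40\right) + \left(-33\right)^{2}\right) + 2872 = \left(40 \cdot 43 + 1089\right) + 2872 = \left(1720 + 1089\right) + 2872 = 2809 + 2872 = 5681$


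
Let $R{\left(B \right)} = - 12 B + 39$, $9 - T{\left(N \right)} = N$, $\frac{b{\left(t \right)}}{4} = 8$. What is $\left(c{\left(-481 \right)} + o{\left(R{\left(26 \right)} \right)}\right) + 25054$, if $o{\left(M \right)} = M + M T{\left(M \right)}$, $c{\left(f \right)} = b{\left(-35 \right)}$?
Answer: $-52173$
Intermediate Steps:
$b{\left(t \right)} = 32$ ($b{\left(t \right)} = 4 \cdot 8 = 32$)
$T{\left(N \right)} = 9 - N$
$R{\left(B \right)} = 39 - 12 B$
$c{\left(f \right)} = 32$
$o{\left(M \right)} = M + M \left(9 - M\right)$
$\left(c{\left(-481 \right)} + o{\left(R{\left(26 \right)} \right)}\right) + 25054 = \left(32 + \left(39 - 312\right) \left(10 - \left(39 - 312\right)\right)\right) + 25054 = \left(32 - 273 \left(10 - -273\right)\right) + 25054 = \left(32 - 273 \left(10 + 273\right)\right) + 25054 = \left(32 - 77259\right) + 25054 = -77227 + 25054 = -52173$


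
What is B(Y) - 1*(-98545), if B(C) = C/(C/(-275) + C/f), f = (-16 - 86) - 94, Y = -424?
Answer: 46360795/471 ≈ 98431.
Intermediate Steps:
f = -196 (f = -102 - 94 = -196)
B(C) = -53900/471 (B(C) = C/(C/(-275) + C/(-196)) = C/(C*(-1/275) + C*(-1/196)) = C/(-C/275 - C/196) = C/((-471*C/53900)) = C*(-53900/(471*C)) = -53900/471)
B(Y) - 1*(-98545) = -53900/471 - 1*(-98545) = -53900/471 + 98545 = 46360795/471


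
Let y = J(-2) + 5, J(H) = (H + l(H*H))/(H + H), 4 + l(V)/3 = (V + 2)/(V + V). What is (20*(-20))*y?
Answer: -3175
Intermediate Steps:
l(V) = -12 + 3*(2 + V)/(2*V) (l(V) = -12 + 3*((V + 2)/(V + V)) = -12 + 3*((2 + V)/((2*V))) = -12 + 3*((2 + V)*(1/(2*V))) = -12 + 3*((2 + V)/(2*V)) = -12 + 3*(2 + V)/(2*V))
J(H) = (-21/2 + H + 3/H**2)/(2*H) (J(H) = (H + (-21/2 + 3/((H*H))))/(H + H) = (H + (-21/2 + 3/(H**2)))/((2*H)) = (H + (-21/2 + 3/H**2))*(1/(2*H)) = (-21/2 + H + 3/H**2)*(1/(2*H)) = (-21/2 + H + 3/H**2)/(2*H))
y = 127/16 (y = (1/4)*(6 + (-2)**2*(-21 + 2*(-2)))/(-2)**3 + 5 = (1/4)*(-1/8)*(6 + 4*(-21 - 4)) + 5 = (1/4)*(-1/8)*(6 + 4*(-25)) + 5 = (1/4)*(-1/8)*(6 - 100) + 5 = (1/4)*(-1/8)*(-94) + 5 = 47/16 + 5 = 127/16 ≈ 7.9375)
(20*(-20))*y = (20*(-20))*(127/16) = -400*127/16 = -3175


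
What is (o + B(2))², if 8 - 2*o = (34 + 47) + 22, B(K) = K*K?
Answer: 7569/4 ≈ 1892.3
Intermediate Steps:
B(K) = K²
o = -95/2 (o = 4 - ((34 + 47) + 22)/2 = 4 - (81 + 22)/2 = 4 - ½*103 = 4 - 103/2 = -95/2 ≈ -47.500)
(o + B(2))² = (-95/2 + 2²)² = (-95/2 + 4)² = (-87/2)² = 7569/4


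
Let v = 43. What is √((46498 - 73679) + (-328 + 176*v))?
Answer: 17*I*√69 ≈ 141.21*I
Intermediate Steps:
√((46498 - 73679) + (-328 + 176*v)) = √((46498 - 73679) + (-328 + 176*43)) = √(-27181 + (-328 + 7568)) = √(-27181 + 7240) = √(-19941) = 17*I*√69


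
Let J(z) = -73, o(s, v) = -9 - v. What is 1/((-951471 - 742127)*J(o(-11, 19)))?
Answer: 1/123632654 ≈ 8.0885e-9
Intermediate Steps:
1/((-951471 - 742127)*J(o(-11, 19))) = 1/(-951471 - 742127*(-73)) = -1/73/(-1693598) = -1/1693598*(-1/73) = 1/123632654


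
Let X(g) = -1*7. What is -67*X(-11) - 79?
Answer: 390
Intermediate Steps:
X(g) = -7
-67*X(-11) - 79 = -67*(-7) - 79 = 469 - 79 = 390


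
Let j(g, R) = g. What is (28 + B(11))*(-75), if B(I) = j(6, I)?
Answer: -2550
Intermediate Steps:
B(I) = 6
(28 + B(11))*(-75) = (28 + 6)*(-75) = 34*(-75) = -2550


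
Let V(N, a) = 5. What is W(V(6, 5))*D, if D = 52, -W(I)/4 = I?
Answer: -1040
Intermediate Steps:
W(I) = -4*I
W(V(6, 5))*D = -4*5*52 = -20*52 = -1040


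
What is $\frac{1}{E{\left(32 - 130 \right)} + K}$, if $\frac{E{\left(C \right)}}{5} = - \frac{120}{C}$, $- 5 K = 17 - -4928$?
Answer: $- \frac{49}{48161} \approx -0.0010174$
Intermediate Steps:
$K = -989$ ($K = - \frac{17 - -4928}{5} = - \frac{17 + 4928}{5} = \left(- \frac{1}{5}\right) 4945 = -989$)
$E{\left(C \right)} = - \frac{600}{C}$ ($E{\left(C \right)} = 5 \left(- \frac{120}{C}\right) = - \frac{600}{C}$)
$\frac{1}{E{\left(32 - 130 \right)} + K} = \frac{1}{- \frac{600}{32 - 130} - 989} = \frac{1}{- \frac{600}{-98} - 989} = \frac{1}{\left(-600\right) \left(- \frac{1}{98}\right) - 989} = \frac{1}{\frac{300}{49} - 989} = \frac{1}{- \frac{48161}{49}} = - \frac{49}{48161}$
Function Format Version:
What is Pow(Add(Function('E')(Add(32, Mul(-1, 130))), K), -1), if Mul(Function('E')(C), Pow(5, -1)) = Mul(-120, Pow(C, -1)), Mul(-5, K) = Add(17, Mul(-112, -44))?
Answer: Rational(-49, 48161) ≈ -0.0010174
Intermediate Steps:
K = -989 (K = Mul(Rational(-1, 5), Add(17, Mul(-112, -44))) = Mul(Rational(-1, 5), Add(17, 4928)) = Mul(Rational(-1, 5), 4945) = -989)
Function('E')(C) = Mul(-600, Pow(C, -1)) (Function('E')(C) = Mul(5, Mul(-120, Pow(C, -1))) = Mul(-600, Pow(C, -1)))
Pow(Add(Function('E')(Add(32, Mul(-1, 130))), K), -1) = Pow(Add(Mul(-600, Pow(Add(32, Mul(-1, 130)), -1)), -989), -1) = Pow(Add(Mul(-600, Pow(Add(32, -130), -1)), -989), -1) = Pow(Add(Mul(-600, Pow(-98, -1)), -989), -1) = Pow(Add(Mul(-600, Rational(-1, 98)), -989), -1) = Pow(Add(Rational(300, 49), -989), -1) = Pow(Rational(-48161, 49), -1) = Rational(-49, 48161)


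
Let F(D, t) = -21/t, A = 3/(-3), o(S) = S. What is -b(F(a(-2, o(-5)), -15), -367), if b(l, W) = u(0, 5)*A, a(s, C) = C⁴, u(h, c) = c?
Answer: 5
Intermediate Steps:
A = -1 (A = 3*(-⅓) = -1)
b(l, W) = -5 (b(l, W) = 5*(-1) = -5)
-b(F(a(-2, o(-5)), -15), -367) = -1*(-5) = 5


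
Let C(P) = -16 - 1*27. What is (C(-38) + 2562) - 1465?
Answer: 1054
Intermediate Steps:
C(P) = -43 (C(P) = -16 - 27 = -43)
(C(-38) + 2562) - 1465 = (-43 + 2562) - 1465 = 2519 - 1465 = 1054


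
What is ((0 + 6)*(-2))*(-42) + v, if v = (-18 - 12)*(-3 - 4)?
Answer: 714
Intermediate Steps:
v = 210 (v = -30*(-7) = 210)
((0 + 6)*(-2))*(-42) + v = ((0 + 6)*(-2))*(-42) + 210 = (6*(-2))*(-42) + 210 = -12*(-42) + 210 = 504 + 210 = 714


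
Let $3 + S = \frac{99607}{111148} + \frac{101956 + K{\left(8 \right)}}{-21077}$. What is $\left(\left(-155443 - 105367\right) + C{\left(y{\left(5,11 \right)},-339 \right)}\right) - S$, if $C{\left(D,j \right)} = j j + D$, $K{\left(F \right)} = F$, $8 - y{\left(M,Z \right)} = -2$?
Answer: $- \frac{341729569504963}{2342666396} \approx -1.4587 \cdot 10^{5}$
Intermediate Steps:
$y{\left(M,Z \right)} = 10$ ($y{\left(M,Z \right)} = 8 - -2 = 8 + 2 = 10$)
$C{\left(D,j \right)} = D + j^{2}$ ($C{\left(D,j \right)} = j^{2} + D = D + j^{2}$)
$S = - \frac{16261677121}{2342666396}$ ($S = -3 + \left(\frac{99607}{111148} + \frac{101956 + 8}{-21077}\right) = -3 + \left(99607 \cdot \frac{1}{111148} + 101964 \left(- \frac{1}{21077}\right)\right) = -3 + \left(\frac{99607}{111148} - \frac{101964}{21077}\right) = -3 - \frac{9233677933}{2342666396} = - \frac{16261677121}{2342666396} \approx -6.9415$)
$\left(\left(-155443 - 105367\right) + C{\left(y{\left(5,11 \right)},-339 \right)}\right) - S = \left(\left(-155443 - 105367\right) + \left(10 + \left(-339\right)^{2}\right)\right) - - \frac{16261677121}{2342666396} = \left(-260810 + \left(10 + 114921\right)\right) + \frac{16261677121}{2342666396} = \left(-260810 + 114931\right) + \frac{16261677121}{2342666396} = -145879 + \frac{16261677121}{2342666396} = - \frac{341729569504963}{2342666396}$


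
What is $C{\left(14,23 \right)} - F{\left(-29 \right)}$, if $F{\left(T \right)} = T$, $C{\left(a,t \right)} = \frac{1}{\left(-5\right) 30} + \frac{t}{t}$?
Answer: $\frac{4499}{150} \approx 29.993$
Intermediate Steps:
$C{\left(a,t \right)} = \frac{149}{150}$ ($C{\left(a,t \right)} = \left(- \frac{1}{5}\right) \frac{1}{30} + 1 = - \frac{1}{150} + 1 = \frac{149}{150}$)
$C{\left(14,23 \right)} - F{\left(-29 \right)} = \frac{149}{150} - -29 = \frac{149}{150} + 29 = \frac{4499}{150}$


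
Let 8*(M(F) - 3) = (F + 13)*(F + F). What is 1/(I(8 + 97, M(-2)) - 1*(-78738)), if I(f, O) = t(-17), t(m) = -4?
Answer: 1/78734 ≈ 1.2701e-5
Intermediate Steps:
M(F) = 3 + F*(13 + F)/4 (M(F) = 3 + ((F + 13)*(F + F))/8 = 3 + ((13 + F)*(2*F))/8 = 3 + (2*F*(13 + F))/8 = 3 + F*(13 + F)/4)
I(f, O) = -4
1/(I(8 + 97, M(-2)) - 1*(-78738)) = 1/(-4 - 1*(-78738)) = 1/(-4 + 78738) = 1/78734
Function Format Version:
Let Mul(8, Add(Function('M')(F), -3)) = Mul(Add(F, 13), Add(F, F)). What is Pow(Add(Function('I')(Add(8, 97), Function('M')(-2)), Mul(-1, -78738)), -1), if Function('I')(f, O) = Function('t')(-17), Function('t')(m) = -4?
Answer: Rational(1, 78734) ≈ 1.2701e-5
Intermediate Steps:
Function('M')(F) = Add(3, Mul(Rational(1, 4), F, Add(13, F))) (Function('M')(F) = Add(3, Mul(Rational(1, 8), Mul(Add(F, 13), Add(F, F)))) = Add(3, Mul(Rational(1, 8), Mul(Add(13, F), Mul(2, F)))) = Add(3, Mul(Rational(1, 8), Mul(2, F, Add(13, F)))) = Add(3, Mul(Rational(1, 4), F, Add(13, F))))
Function('I')(f, O) = -4
Pow(Add(Function('I')(Add(8, 97), Function('M')(-2)), Mul(-1, -78738)), -1) = Pow(Add(-4, Mul(-1, -78738)), -1) = Pow(Add(-4, 78738), -1) = Pow(78734, -1) = Rational(1, 78734)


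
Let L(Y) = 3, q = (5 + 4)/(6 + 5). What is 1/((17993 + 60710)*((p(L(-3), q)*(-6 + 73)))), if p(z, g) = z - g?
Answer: 11/126554424 ≈ 8.6919e-8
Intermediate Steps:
q = 9/11 ≈ 0.81818
1/((17993 + 60710)*((p(L(-3), q)*(-6 + 73)))) = 1/((17993 + 60710)*(((3 - 1*9/11)*(-6 + 73)))) = 1/(78703*(((3 - 9/11)*67))) = 1/(78703*(((24/11)*67))) = 1/(78703*(1608/11)) = (1/78703)*(11/1608) = 11/126554424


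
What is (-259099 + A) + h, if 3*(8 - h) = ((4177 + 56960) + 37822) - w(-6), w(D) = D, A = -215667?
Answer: -1523239/3 ≈ -5.0775e+5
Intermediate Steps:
h = -98941/3 (h = 8 - (((4177 + 56960) + 37822) - 1*(-6))/3 = 8 - ((61137 + 37822) + 6)/3 = 8 - (98959 + 6)/3 = 8 - ⅓*98965 = 8 - 98965/3 = -98941/3 ≈ -32980.)
(-259099 + A) + h = (-259099 - 215667) - 98941/3 = -474766 - 98941/3 = -1523239/3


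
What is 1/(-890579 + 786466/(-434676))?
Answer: -217338/193557051935 ≈ -1.1229e-6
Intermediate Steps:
1/(-890579 + 786466/(-434676)) = 1/(-890579 + 786466*(-1/434676)) = 1/(-890579 - 393233/217338) = 1/(-193557051935/217338) = -217338/193557051935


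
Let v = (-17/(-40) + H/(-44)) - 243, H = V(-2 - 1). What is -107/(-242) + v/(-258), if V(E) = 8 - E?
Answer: 1727393/1248720 ≈ 1.3833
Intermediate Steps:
H = 11 (H = 8 - (-2 - 1) = 8 - 1*(-3) = 8 + 3 = 11)
v = -9713/40 (v = (-17/(-40) + 11/(-44)) - 243 = (-17*(-1/40) + 11*(-1/44)) - 243 = (17/40 - 1/4) - 243 = 7/40 - 243 = -9713/40 ≈ -242.82)
-107/(-242) + v/(-258) = -107/(-242) - 9713/40/(-258) = -107*(-1/242) - 9713/40*(-1/258) = 107/242 + 9713/10320 = 1727393/1248720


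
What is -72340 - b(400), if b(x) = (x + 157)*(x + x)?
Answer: -517940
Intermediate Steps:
b(x) = 2*x*(157 + x) (b(x) = (157 + x)*(2*x) = 2*x*(157 + x))
-72340 - b(400) = -72340 - 2*400*(157 + 400) = -72340 - 2*400*557 = -72340 - 1*445600 = -72340 - 445600 = -517940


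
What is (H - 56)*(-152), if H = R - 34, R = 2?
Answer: 13376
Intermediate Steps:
H = -32 (H = 2 - 34 = -32)
(H - 56)*(-152) = (-32 - 56)*(-152) = -88*(-152) = 13376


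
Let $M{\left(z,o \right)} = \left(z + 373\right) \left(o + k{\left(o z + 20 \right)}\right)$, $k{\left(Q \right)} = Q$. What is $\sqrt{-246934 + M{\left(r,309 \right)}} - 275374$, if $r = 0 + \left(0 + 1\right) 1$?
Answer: $-275374 + i \sqrt{8322} \approx -2.7537 \cdot 10^{5} + 91.225 i$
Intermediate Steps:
$r = 1$ ($r = 0 + 1 \cdot 1 = 0 + 1 = 1$)
$M{\left(z,o \right)} = \left(373 + z\right) \left(20 + o + o z\right)$ ($M{\left(z,o \right)} = \left(z + 373\right) \left(o + \left(o z + 20\right)\right) = \left(373 + z\right) \left(o + \left(20 + o z\right)\right) = \left(373 + z\right) \left(20 + o + o z\right)$)
$\sqrt{-246934 + M{\left(r,309 \right)}} - 275374 = \sqrt{-246934 + \left(7460 + 373 \cdot 309 + 1 \left(20 + 309 \cdot 1\right) + 374 \cdot 309 \cdot 1\right)} - 275374 = \sqrt{-246934 + \left(7460 + 115257 + 1 \left(20 + 309\right) + 115566\right)} - 275374 = \sqrt{-246934 + \left(7460 + 115257 + 1 \cdot 329 + 115566\right)} - 275374 = \sqrt{-246934 + \left(7460 + 115257 + 329 + 115566\right)} - 275374 = \sqrt{-246934 + 238612} - 275374 = \sqrt{-8322} - 275374 = i \sqrt{8322} - 275374 = -275374 + i \sqrt{8322}$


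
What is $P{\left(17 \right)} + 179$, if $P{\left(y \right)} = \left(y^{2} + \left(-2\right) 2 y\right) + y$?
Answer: $417$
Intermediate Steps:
$P{\left(y \right)} = y^{2} - 3 y$ ($P{\left(y \right)} = \left(y^{2} - 4 y\right) + y = y^{2} - 3 y$)
$P{\left(17 \right)} + 179 = 17 \left(-3 + 17\right) + 179 = 17 \cdot 14 + 179 = 238 + 179 = 417$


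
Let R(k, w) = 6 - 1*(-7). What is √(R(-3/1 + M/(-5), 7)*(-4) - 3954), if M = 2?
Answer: I*√4006 ≈ 63.293*I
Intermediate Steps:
R(k, w) = 13 (R(k, w) = 6 + 7 = 13)
√(R(-3/1 + M/(-5), 7)*(-4) - 3954) = √(13*(-4) - 3954) = √(-52 - 3954) = √(-4006) = I*√4006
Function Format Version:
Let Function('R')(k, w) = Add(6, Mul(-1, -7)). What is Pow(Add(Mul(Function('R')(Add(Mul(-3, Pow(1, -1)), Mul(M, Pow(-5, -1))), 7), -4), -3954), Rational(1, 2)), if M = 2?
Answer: Mul(I, Pow(4006, Rational(1, 2))) ≈ Mul(63.293, I)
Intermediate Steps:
Function('R')(k, w) = 13 (Function('R')(k, w) = Add(6, 7) = 13)
Pow(Add(Mul(Function('R')(Add(Mul(-3, Pow(1, -1)), Mul(M, Pow(-5, -1))), 7), -4), -3954), Rational(1, 2)) = Pow(Add(Mul(13, -4), -3954), Rational(1, 2)) = Pow(Add(-52, -3954), Rational(1, 2)) = Pow(-4006, Rational(1, 2)) = Mul(I, Pow(4006, Rational(1, 2)))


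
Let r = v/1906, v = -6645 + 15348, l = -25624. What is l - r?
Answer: -48848047/1906 ≈ -25629.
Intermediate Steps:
v = 8703
r = 8703/1906 ≈ 4.5661
l - r = -25624 - 1*8703/1906 = -25624 - 8703/1906 = -48848047/1906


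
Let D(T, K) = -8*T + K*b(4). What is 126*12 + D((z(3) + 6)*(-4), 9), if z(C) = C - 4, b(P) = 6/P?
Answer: 3371/2 ≈ 1685.5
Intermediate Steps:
z(C) = -4 + C
D(T, K) = -8*T + 3*K/2 (D(T, K) = -8*T + K*(6/4) = -8*T + K*(6*(1/4)) = -8*T + K*(3/2) = -8*T + 3*K/2)
126*12 + D((z(3) + 6)*(-4), 9) = 126*12 + (-8*((-4 + 3) + 6)*(-4) + (3/2)*9) = 1512 + (-8*(-1 + 6)*(-4) + 27/2) = 1512 + (-40*(-4) + 27/2) = 1512 + (-8*(-20) + 27/2) = 1512 + (160 + 27/2) = 1512 + 347/2 = 3371/2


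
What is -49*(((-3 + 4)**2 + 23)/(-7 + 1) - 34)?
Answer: 1862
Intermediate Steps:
-49*(((-3 + 4)**2 + 23)/(-7 + 1) - 34) = -49*((1**2 + 23)/(-6) - 34) = -49*((1 + 23)*(-1/6) - 34) = -49*(24*(-1/6) - 34) = -49*(-4 - 34) = -49*(-38) = 1862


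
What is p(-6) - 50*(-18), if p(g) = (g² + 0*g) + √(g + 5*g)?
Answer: 936 + 6*I ≈ 936.0 + 6.0*I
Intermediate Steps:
p(g) = g² + √6*√g (p(g) = (g² + 0) + √(6*g) = g² + √6*√g)
p(-6) - 50*(-18) = ((-6)² + √6*√(-6)) - 50*(-18) = (36 + √6*(I*√6)) + 900 = (36 + 6*I) + 900 = 936 + 6*I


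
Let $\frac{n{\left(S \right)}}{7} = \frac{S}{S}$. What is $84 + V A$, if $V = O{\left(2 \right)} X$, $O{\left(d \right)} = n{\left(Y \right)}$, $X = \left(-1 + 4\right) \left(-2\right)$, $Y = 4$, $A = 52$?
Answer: $-2100$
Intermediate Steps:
$n{\left(S \right)} = 7$ ($n{\left(S \right)} = 7 \frac{S}{S} = 7 \cdot 1 = 7$)
$X = -6$ ($X = 3 \left(-2\right) = -6$)
$O{\left(d \right)} = 7$
$V = -42$ ($V = 7 \left(-6\right) = -42$)
$84 + V A = 84 - 2184 = -2100$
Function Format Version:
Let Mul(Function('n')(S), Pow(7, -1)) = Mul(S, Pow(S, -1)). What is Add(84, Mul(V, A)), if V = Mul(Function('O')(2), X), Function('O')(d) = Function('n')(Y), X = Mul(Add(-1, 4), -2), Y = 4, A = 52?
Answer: -2100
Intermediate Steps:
Function('n')(S) = 7 (Function('n')(S) = Mul(7, Mul(S, Pow(S, -1))) = Mul(7, 1) = 7)
X = -6 (X = Mul(3, -2) = -6)
Function('O')(d) = 7
V = -42 (V = Mul(7, -6) = -42)
Add(84, Mul(V, A)) = Add(84, Mul(-42, 52)) = Add(84, -2184) = -2100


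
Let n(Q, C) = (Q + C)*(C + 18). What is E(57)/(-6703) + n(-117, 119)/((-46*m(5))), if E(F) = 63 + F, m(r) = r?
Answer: -932111/770845 ≈ -1.2092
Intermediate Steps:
n(Q, C) = (18 + C)*(C + Q) (n(Q, C) = (C + Q)*(18 + C) = (18 + C)*(C + Q))
E(57)/(-6703) + n(-117, 119)/((-46*m(5))) = (63 + 57)/(-6703) + (119**2 + 18*119 + 18*(-117) + 119*(-117))/((-46*5)) = 120*(-1/6703) + (14161 + 2142 - 2106 - 13923)/(-230) = -120/6703 + 274*(-1/230) = -120/6703 - 137/115 = -932111/770845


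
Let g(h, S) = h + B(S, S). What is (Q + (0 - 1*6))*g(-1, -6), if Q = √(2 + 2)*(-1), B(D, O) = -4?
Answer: 40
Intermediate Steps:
g(h, S) = -4 + h (g(h, S) = h - 4 = -4 + h)
Q = -2 (Q = √4*(-1) = 2*(-1) = -2)
(Q + (0 - 1*6))*g(-1, -6) = (-2 + (0 - 1*6))*(-4 - 1) = (-2 + (0 - 6))*(-5) = (-2 - 6)*(-5) = -8*(-5) = 40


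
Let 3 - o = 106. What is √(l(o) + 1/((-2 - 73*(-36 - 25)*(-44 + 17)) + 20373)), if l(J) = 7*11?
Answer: √191961352335/49930 ≈ 8.7750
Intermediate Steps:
o = -103 (o = 3 - 1*106 = 3 - 106 = -103)
l(J) = 77
√(l(o) + 1/((-2 - 73*(-36 - 25)*(-44 + 17)) + 20373)) = √(77 + 1/((-2 - 73*(-36 - 25)*(-44 + 17)) + 20373)) = √(77 + 1/((-2 - (-4453)*(-27)) + 20373)) = √(77 + 1/((-2 - 73*1647) + 20373)) = √(77 + 1/((-2 - 120231) + 20373)) = √(77 + 1/(-120233 + 20373)) = √(77 + 1/(-99860)) = √(77 - 1/99860) = √(7689219/99860) = √191961352335/49930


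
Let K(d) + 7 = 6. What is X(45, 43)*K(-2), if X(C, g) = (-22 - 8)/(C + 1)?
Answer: 15/23 ≈ 0.65217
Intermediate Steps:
X(C, g) = -30/(1 + C)
K(d) = -1 (K(d) = -7 + 6 = -1)
X(45, 43)*K(-2) = -30/(1 + 45)*(-1) = -30/46*(-1) = -30*1/46*(-1) = -15/23*(-1) = 15/23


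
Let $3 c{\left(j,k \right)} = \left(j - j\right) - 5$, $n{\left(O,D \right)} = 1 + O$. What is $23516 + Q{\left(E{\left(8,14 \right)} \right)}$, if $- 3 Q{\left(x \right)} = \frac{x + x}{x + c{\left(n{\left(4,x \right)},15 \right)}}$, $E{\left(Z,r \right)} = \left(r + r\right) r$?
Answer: $\frac{27536452}{1171} \approx 23515.0$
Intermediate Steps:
$E{\left(Z,r \right)} = 2 r^{2}$ ($E{\left(Z,r \right)} = 2 r r = 2 r^{2}$)
$c{\left(j,k \right)} = - \frac{5}{3}$ ($c{\left(j,k \right)} = \frac{\left(j - j\right) - 5}{3} = \frac{0 - 5}{3} = \frac{1}{3} \left(-5\right) = - \frac{5}{3}$)
$Q{\left(x \right)} = - \frac{2 x}{3 \left(- \frac{5}{3} + x\right)}$ ($Q{\left(x \right)} = - \frac{\left(x + x\right) \frac{1}{x - \frac{5}{3}}}{3} = - \frac{2 x \frac{1}{- \frac{5}{3} + x}}{3} = - \frac{2 x}{3 \left(- \frac{5}{3} + x\right)}$)
$23516 + Q{\left(E{\left(8,14 \right)} \right)} = 23516 - \frac{2 \cdot 2 \cdot 14^{2}}{-5 + 3 \cdot 2 \cdot 14^{2}} = 23516 - \frac{2 \cdot 2 \cdot 196}{-5 + 3 \cdot 2 \cdot 196} = 23516 - \frac{784}{-5 + 3 \cdot 392} = 23516 - \frac{784}{-5 + 1176} = 23516 - \frac{784}{1171} = \frac{27536452}{1171}$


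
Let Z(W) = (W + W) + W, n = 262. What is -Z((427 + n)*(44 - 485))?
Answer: 911547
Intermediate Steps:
Z(W) = 3*W (Z(W) = 2*W + W = 3*W)
-Z((427 + n)*(44 - 485)) = -3*(427 + 262)*(44 - 485) = -3*689*(-441) = -3*(-303849) = -1*(-911547) = 911547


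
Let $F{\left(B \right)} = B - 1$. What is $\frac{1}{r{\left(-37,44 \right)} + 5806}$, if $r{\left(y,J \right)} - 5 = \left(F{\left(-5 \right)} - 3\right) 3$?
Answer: $\frac{1}{5784} \approx 0.00017289$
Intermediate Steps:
$F{\left(B \right)} = -1 + B$ ($F{\left(B \right)} = B - 1 = -1 + B$)
$r{\left(y,J \right)} = -22$ ($r{\left(y,J \right)} = 5 + \left(\left(-1 - 5\right) - 3\right) 3 = 5 + \left(-6 - 3\right) 3 = 5 - 27 = -22$)
$\frac{1}{r{\left(-37,44 \right)} + 5806} = \frac{1}{-22 + 5806} = \frac{1}{5784}$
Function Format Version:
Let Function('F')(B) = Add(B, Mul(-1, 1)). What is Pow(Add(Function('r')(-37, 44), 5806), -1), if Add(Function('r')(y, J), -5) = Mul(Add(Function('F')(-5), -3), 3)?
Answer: Rational(1, 5784) ≈ 0.00017289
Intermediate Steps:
Function('F')(B) = Add(-1, B) (Function('F')(B) = Add(B, -1) = Add(-1, B))
Function('r')(y, J) = -22 (Function('r')(y, J) = Add(5, Mul(Add(Add(-1, -5), -3), 3)) = Add(5, Mul(Add(-6, -3), 3)) = Add(5, Mul(-9, 3)) = Add(5, -27) = -22)
Pow(Add(Function('r')(-37, 44), 5806), -1) = Pow(Add(-22, 5806), -1) = Pow(5784, -1) = Rational(1, 5784)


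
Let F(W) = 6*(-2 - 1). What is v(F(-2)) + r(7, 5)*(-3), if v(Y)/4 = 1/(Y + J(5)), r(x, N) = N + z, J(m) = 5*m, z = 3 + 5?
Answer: -269/7 ≈ -38.429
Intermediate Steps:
z = 8
F(W) = -18 (F(W) = 6*(-3) = -18)
r(x, N) = 8 + N (r(x, N) = N + 8 = 8 + N)
v(Y) = 4/(25 + Y) (v(Y) = 4/(Y + 5*5) = 4/(Y + 25) = 4/(25 + Y))
v(F(-2)) + r(7, 5)*(-3) = 4/(25 - 18) + (8 + 5)*(-3) = 4/7 + 13*(-3) = 4*(1/7) - 39 = 4/7 - 39 = -269/7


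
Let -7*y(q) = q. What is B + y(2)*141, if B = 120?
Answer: 558/7 ≈ 79.714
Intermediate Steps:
y(q) = -q/7
B + y(2)*141 = 120 - ⅐*2*141 = 120 - 2/7*141 = 120 - 282/7 = 558/7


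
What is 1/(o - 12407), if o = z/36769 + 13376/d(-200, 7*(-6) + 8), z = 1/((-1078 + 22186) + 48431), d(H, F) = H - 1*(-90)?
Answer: -12784397455/160170601954708 ≈ -7.9817e-5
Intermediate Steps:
d(H, F) = 90 + H (d(H, F) = H + 90 = 90 + H)
z = 1/69539 (z = 1/(21108 + 48431) = 1/69539 ≈ 1.4380e-5)
o = -1554582730523/12784397455 (o = (1/69539)/36769 + 13376/(90 - 200) = (1/69539)*(1/36769) + 13376/(-110) = 1/2556879491 + 13376*(-1/110) = 1/2556879491 - 608/5 = -1554582730523/12784397455 ≈ -121.60)
1/(o - 12407) = 1/(-1554582730523/12784397455 - 12407) = 1/(-160170601954708/12784397455) = -12784397455/160170601954708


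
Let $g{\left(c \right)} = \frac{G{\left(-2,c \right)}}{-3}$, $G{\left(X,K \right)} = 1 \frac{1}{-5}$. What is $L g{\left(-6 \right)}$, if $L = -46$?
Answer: $- \frac{46}{15} \approx -3.0667$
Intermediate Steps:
$G{\left(X,K \right)} = - \frac{1}{5}$ ($G{\left(X,K \right)} = 1 \left(- \frac{1}{5}\right) = - \frac{1}{5}$)
$g{\left(c \right)} = \frac{1}{15}$ ($g{\left(c \right)} = - \frac{1}{5 \left(-3\right)} = \left(- \frac{1}{5}\right) \left(- \frac{1}{3}\right) = \frac{1}{15}$)
$L g{\left(-6 \right)} = \left(-46\right) \frac{1}{15} = - \frac{46}{15}$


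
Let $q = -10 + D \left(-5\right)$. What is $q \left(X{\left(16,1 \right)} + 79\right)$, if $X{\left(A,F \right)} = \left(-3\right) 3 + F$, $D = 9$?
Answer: $-3905$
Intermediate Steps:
$X{\left(A,F \right)} = -9 + F$
$q = -55$ ($q = -10 + 9 \left(-5\right) = -10 - 45 = -55$)
$q \left(X{\left(16,1 \right)} + 79\right) = - 55 \left(\left(-9 + 1\right) + 79\right) = - 55 \left(-8 + 79\right) = \left(-55\right) 71 = -3905$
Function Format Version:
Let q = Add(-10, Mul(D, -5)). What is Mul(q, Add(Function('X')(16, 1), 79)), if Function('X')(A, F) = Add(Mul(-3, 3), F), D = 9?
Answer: -3905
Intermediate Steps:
Function('X')(A, F) = Add(-9, F)
q = -55 (q = Add(-10, Mul(9, -5)) = Add(-10, -45) = -55)
Mul(q, Add(Function('X')(16, 1), 79)) = Mul(-55, Add(Add(-9, 1), 79)) = Mul(-55, Add(-8, 79)) = Mul(-55, 71) = -3905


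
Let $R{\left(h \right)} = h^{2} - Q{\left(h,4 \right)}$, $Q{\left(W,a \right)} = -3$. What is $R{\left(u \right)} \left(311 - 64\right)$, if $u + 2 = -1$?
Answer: $2964$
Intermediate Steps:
$u = -3$ ($u = -2 - 1 = -3$)
$R{\left(h \right)} = 3 + h^{2}$ ($R{\left(h \right)} = h^{2} - -3 = h^{2} + 3 = 3 + h^{2}$)
$R{\left(u \right)} \left(311 - 64\right) = \left(3 + \left(-3\right)^{2}\right) \left(311 - 64\right) = \left(3 + 9\right) \left(311 - 64\right) = 12 \cdot 247 = 2964$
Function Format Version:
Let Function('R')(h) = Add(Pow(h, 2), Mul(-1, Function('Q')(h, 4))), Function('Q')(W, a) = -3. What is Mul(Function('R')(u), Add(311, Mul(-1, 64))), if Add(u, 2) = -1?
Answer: 2964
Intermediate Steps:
u = -3 (u = Add(-2, -1) = -3)
Function('R')(h) = Add(3, Pow(h, 2)) (Function('R')(h) = Add(Pow(h, 2), Mul(-1, -3)) = Add(Pow(h, 2), 3) = Add(3, Pow(h, 2)))
Mul(Function('R')(u), Add(311, Mul(-1, 64))) = Mul(Add(3, Pow(-3, 2)), Add(311, Mul(-1, 64))) = Mul(Add(3, 9), Add(311, -64)) = Mul(12, 247) = 2964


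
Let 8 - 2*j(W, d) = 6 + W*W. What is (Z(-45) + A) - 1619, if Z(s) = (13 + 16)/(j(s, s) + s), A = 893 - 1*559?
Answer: -2715263/2113 ≈ -1285.0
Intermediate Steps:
j(W, d) = 1 - W**2/2 (j(W, d) = 4 - (6 + W*W)/2 = 4 - (6 + W**2)/2 = 4 + (-3 - W**2/2) = 1 - W**2/2)
A = 334 (A = 893 - 559 = 334)
Z(s) = 29/(1 + s - s**2/2) (Z(s) = (13 + 16)/((1 - s**2/2) + s) = 29/(1 + s - s**2/2))
(Z(-45) + A) - 1619 = (58/(2 - 1*(-45)**2 + 2*(-45)) + 334) - 1619 = (58/(2 - 1*2025 - 90) + 334) - 1619 = (58/(2 - 2025 - 90) + 334) - 1619 = (58/(-2113) + 334) - 1619 = (58*(-1/2113) + 334) - 1619 = (-58/2113 + 334) - 1619 = 705684/2113 - 1619 = -2715263/2113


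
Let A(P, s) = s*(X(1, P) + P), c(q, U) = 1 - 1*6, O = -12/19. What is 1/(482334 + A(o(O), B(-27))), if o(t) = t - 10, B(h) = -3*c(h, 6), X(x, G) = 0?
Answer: 19/9161316 ≈ 2.0739e-6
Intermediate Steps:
O = -12/19 (O = -12*1/19 = -12/19 ≈ -0.63158)
c(q, U) = -5 (c(q, U) = 1 - 6 = -5)
B(h) = 15 (B(h) = -3*(-5) = 15)
o(t) = -10 + t
A(P, s) = P*s (A(P, s) = s*(0 + P) = s*P = P*s)
1/(482334 + A(o(O), B(-27))) = 1/(482334 + (-10 - 12/19)*15) = 1/(482334 - 202/19*15) = 1/(482334 - 3030/19) = 1/(9161316/19) = 19/9161316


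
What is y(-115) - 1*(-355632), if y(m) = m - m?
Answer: 355632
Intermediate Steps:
y(m) = 0
y(-115) - 1*(-355632) = 0 - 1*(-355632) = 0 + 355632 = 355632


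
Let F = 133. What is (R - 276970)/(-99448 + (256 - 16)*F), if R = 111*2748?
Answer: -14029/33764 ≈ -0.41550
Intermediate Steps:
R = 305028
(R - 276970)/(-99448 + (256 - 16)*F) = (305028 - 276970)/(-99448 + (256 - 16)*133) = 28058/(-99448 + 240*133) = 28058/(-99448 + 31920) = 28058/(-67528) = 28058*(-1/67528) = -14029/33764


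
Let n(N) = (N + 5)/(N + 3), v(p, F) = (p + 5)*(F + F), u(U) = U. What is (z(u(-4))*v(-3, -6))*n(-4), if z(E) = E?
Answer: -96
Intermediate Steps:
v(p, F) = 2*F*(5 + p) (v(p, F) = (5 + p)*(2*F) = 2*F*(5 + p))
n(N) = (5 + N)/(3 + N)
(z(u(-4))*v(-3, -6))*n(-4) = (-8*(-6)*(5 - 3))*((5 - 4)/(3 - 4)) = (-8*(-6)*2)*(1/(-1)) = (-4*(-24))*(-1*1) = 96*(-1) = -96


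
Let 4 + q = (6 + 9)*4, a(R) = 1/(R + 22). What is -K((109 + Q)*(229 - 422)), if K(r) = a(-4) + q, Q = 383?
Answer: -1009/18 ≈ -56.056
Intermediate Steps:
a(R) = 1/(22 + R)
q = 56 (q = -4 + (6 + 9)*4 = -4 + 15*4 = -4 + 60 = 56)
K(r) = 1009/18 (K(r) = 1/(22 - 4) + 56 = 1/18 + 56 = 1009/18)
-K((109 + Q)*(229 - 422)) = -1*1009/18 = -1009/18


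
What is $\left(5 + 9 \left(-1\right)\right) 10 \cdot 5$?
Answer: $-200$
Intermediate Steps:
$\left(5 + 9 \left(-1\right)\right) 10 \cdot 5 = \left(5 - 9\right) 10 \cdot 5 = \left(-4\right) 10 \cdot 5 = \left(-40\right) 5 = -200$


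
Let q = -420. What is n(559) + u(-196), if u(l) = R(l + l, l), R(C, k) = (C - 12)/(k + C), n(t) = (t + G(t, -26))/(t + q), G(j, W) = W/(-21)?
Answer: 96394/20433 ≈ 4.7176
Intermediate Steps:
G(j, W) = -W/21 (G(j, W) = W*(-1/21) = -W/21)
n(t) = (26/21 + t)/(-420 + t) (n(t) = (t - 1/21*(-26))/(t - 420) = (t + 26/21)/(-420 + t) = (26/21 + t)/(-420 + t))
R(C, k) = (-12 + C)/(C + k)
u(l) = (-12 + 2*l)/(3*l) (u(l) = (-12 + (l + l))/((l + l) + l) = (-12 + 2*l)/(2*l + l) = (-12 + 2*l)/((3*l)) = (1/(3*l))*(-12 + 2*l) = (-12 + 2*l)/(3*l))
n(559) + u(-196) = (26/21 + 559)/(-420 + 559) + (2/3 - 4/(-196)) = (11765/21)/139 + (2/3 - 4*(-1/196)) = (1/139)*(11765/21) + (2/3 + 1/49) = 11765/2919 + 101/147 = 96394/20433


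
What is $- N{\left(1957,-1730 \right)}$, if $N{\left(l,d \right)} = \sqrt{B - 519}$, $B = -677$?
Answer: $- 2 i \sqrt{299} \approx - 34.583 i$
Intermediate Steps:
$N{\left(l,d \right)} = 2 i \sqrt{299}$ ($N{\left(l,d \right)} = \sqrt{-677 - 519} = \sqrt{-1196} = 2 i \sqrt{299}$)
$- N{\left(1957,-1730 \right)} = - 2 i \sqrt{299}$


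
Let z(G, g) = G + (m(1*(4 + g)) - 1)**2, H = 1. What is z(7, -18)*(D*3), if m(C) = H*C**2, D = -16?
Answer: -1825536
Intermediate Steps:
m(C) = C**2 (m(C) = 1*C**2 = C**2)
z(G, g) = G + (-1 + (4 + g)**2)**2 (z(G, g) = G + ((1*(4 + g))**2 - 1)**2 = G + ((4 + g)**2 - 1)**2 = G + (-1 + (4 + g)**2)**2)
z(7, -18)*(D*3) = (7 + (-1 + (4 - 18)**2)**2)*(-16*3) = (7 + (-1 + (-14)**2)**2)*(-48) = (7 + (-1 + 196)**2)*(-48) = (7 + 195**2)*(-48) = (7 + 38025)*(-48) = 38032*(-48) = -1825536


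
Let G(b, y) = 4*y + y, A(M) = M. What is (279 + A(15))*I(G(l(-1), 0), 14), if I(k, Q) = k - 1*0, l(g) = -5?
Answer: 0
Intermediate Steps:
G(b, y) = 5*y
I(k, Q) = k (I(k, Q) = k + 0 = k)
(279 + A(15))*I(G(l(-1), 0), 14) = (279 + 15)*(5*0) = 294*0 = 0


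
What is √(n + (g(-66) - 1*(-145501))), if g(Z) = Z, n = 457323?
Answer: √602758 ≈ 776.38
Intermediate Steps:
√(n + (g(-66) - 1*(-145501))) = √(457323 + (-66 - 1*(-145501))) = √(457323 + (-66 + 145501)) = √(457323 + 145435) = √602758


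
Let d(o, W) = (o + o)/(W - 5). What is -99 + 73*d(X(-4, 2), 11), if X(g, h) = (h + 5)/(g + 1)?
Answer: -1402/9 ≈ -155.78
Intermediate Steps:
X(g, h) = (5 + h)/(1 + g)
d(o, W) = 2*o/(-5 + W) (d(o, W) = (2*o)/(-5 + W) = 2*o/(-5 + W))
-99 + 73*d(X(-4, 2), 11) = -99 + 73*(2*((5 + 2)/(1 - 4))/(-5 + 11)) = -99 + 73*(2*(7/(-3))/6) = -99 + 73*(2*(-1/3*7)*(1/6)) = -99 + 73*(2*(-7/3)*(1/6)) = -99 + 73*(-7/9) = -99 - 511/9 = -1402/9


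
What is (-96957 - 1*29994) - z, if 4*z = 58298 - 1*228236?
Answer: -168933/2 ≈ -84467.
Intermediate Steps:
z = -84969/2 (z = (58298 - 1*228236)/4 = (58298 - 228236)/4 = (1/4)*(-169938) = -84969/2 ≈ -42485.)
(-96957 - 1*29994) - z = (-96957 - 1*29994) - 1*(-84969/2) = (-96957 - 29994) + 84969/2 = -126951 + 84969/2 = -168933/2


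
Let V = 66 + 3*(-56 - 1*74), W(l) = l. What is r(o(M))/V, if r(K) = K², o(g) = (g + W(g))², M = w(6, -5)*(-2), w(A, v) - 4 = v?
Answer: -64/81 ≈ -0.79012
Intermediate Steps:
w(A, v) = 4 + v
M = 2 (M = (4 - 5)*(-2) = -1*(-2) = 2)
o(g) = 4*g² (o(g) = (g + g)² = (2*g)² = 4*g²)
V = -324 (V = 66 + 3*(-56 - 74) = 66 + 3*(-130) = 66 - 390 = -324)
r(o(M))/V = (4*2²)²/(-324) = (4*4)²*(-1/324) = 16²*(-1/324) = 256*(-1/324) = -64/81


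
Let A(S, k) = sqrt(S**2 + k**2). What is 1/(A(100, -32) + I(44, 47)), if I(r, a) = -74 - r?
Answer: -59/1450 - sqrt(689)/725 ≈ -0.076895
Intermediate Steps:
1/(A(100, -32) + I(44, 47)) = 1/(sqrt(100**2 + (-32)**2) + (-74 - 1*44)) = 1/(sqrt(10000 + 1024) + (-74 - 44)) = 1/(sqrt(11024) - 118) = 1/(4*sqrt(689) - 118) = 1/(-118 + 4*sqrt(689))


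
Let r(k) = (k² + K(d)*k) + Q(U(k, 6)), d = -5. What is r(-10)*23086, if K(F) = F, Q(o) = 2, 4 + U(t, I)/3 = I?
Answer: 3509072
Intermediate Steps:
U(t, I) = -12 + 3*I
r(k) = 2 + k² - 5*k (r(k) = (k² - 5*k) + 2 = 2 + k² - 5*k)
r(-10)*23086 = (2 + (-10)² - 5*(-10))*23086 = (2 + 100 + 50)*23086 = 152*23086 = 3509072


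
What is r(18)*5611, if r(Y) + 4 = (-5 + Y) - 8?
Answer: 5611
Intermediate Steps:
r(Y) = -17 + Y (r(Y) = -4 + ((-5 + Y) - 8) = -4 + (-13 + Y) = -17 + Y)
r(18)*5611 = (-17 + 18)*5611 = 1*5611 = 5611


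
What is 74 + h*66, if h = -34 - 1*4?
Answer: -2434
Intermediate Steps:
h = -38 (h = -34 - 4 = -38)
74 + h*66 = 74 - 38*66 = 74 - 2508 = -2434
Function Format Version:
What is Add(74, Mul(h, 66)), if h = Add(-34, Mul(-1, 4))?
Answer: -2434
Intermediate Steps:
h = -38 (h = Add(-34, -4) = -38)
Add(74, Mul(h, 66)) = Add(74, Mul(-38, 66)) = Add(74, -2508) = -2434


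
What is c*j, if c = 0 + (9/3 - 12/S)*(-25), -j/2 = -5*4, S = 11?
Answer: -21000/11 ≈ -1909.1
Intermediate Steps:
j = 40 (j = -(-10)*4 = -2*(-20) = 40)
c = -525/11 (c = 0 + (9/3 - 12/11)*(-25) = 0 + (9*(1/3) - 12*1/11)*(-25) = 0 + (3 - 12/11)*(-25) = 0 + (21/11)*(-25) = 0 - 525/11 = -525/11 ≈ -47.727)
c*j = -525/11*40 = -21000/11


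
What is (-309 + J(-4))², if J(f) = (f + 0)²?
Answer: 85849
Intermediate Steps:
J(f) = f²
(-309 + J(-4))² = (-309 + (-4)²)² = (-309 + 16)² = (-293)² = 85849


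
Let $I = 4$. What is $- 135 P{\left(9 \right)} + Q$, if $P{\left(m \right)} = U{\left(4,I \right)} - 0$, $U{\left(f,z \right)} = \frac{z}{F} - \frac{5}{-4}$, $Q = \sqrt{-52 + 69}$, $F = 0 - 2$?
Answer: $\frac{405}{4} + \sqrt{17} \approx 105.37$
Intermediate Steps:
$F = -2$
$Q = \sqrt{17} \approx 4.1231$
$U{\left(f,z \right)} = \frac{5}{4} - \frac{z}{2}$ ($U{\left(f,z \right)} = \frac{z}{-2} - \frac{5}{-4} = z \left(- \frac{1}{2}\right) - - \frac{5}{4} = - \frac{z}{2} + \frac{5}{4} = \frac{5}{4} - \frac{z}{2}$)
$P{\left(m \right)} = - \frac{3}{4}$ ($P{\left(m \right)} = \left(\frac{5}{4} - 2\right) - 0 = \left(\frac{5}{4} - 2\right) + 0 = - \frac{3}{4} + 0 = - \frac{3}{4}$)
$- 135 P{\left(9 \right)} + Q = \left(-135\right) \left(- \frac{3}{4}\right) + \sqrt{17} = \frac{405}{4} + \sqrt{17}$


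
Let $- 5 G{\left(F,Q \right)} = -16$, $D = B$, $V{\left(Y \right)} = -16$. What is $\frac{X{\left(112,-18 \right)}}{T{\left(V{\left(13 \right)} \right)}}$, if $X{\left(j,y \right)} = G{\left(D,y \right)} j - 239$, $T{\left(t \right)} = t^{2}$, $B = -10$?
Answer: $\frac{597}{1280} \approx 0.46641$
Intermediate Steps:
$D = -10$
$G{\left(F,Q \right)} = \frac{16}{5}$ ($G{\left(F,Q \right)} = \left(- \frac{1}{5}\right) \left(-16\right) = \frac{16}{5}$)
$X{\left(j,y \right)} = -239 + \frac{16 j}{5}$ ($X{\left(j,y \right)} = \frac{16 j}{5} - 239 = -239 + \frac{16 j}{5}$)
$\frac{X{\left(112,-18 \right)}}{T{\left(V{\left(13 \right)} \right)}} = \frac{-239 + \frac{16}{5} \cdot 112}{\left(-16\right)^{2}} = \frac{-239 + \frac{1792}{5}}{256} = \frac{597}{5} \cdot \frac{1}{256} = \frac{597}{1280}$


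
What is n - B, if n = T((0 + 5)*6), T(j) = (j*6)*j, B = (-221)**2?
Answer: -43441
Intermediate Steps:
B = 48841
T(j) = 6*j**2 (T(j) = (6*j)*j = 6*j**2)
n = 5400 (n = 6*((0 + 5)*6)**2 = 6*(5*6)**2 = 6*30**2 = 6*900 = 5400)
n - B = 5400 - 1*48841 = 5400 - 48841 = -43441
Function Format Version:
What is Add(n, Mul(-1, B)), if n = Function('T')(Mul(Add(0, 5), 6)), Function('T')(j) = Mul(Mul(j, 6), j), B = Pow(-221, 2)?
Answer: -43441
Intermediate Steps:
B = 48841
Function('T')(j) = Mul(6, Pow(j, 2)) (Function('T')(j) = Mul(Mul(6, j), j) = Mul(6, Pow(j, 2)))
n = 5400 (n = Mul(6, Pow(Mul(Add(0, 5), 6), 2)) = Mul(6, Pow(Mul(5, 6), 2)) = Mul(6, Pow(30, 2)) = Mul(6, 900) = 5400)
Add(n, Mul(-1, B)) = Add(5400, Mul(-1, 48841)) = Add(5400, -48841) = -43441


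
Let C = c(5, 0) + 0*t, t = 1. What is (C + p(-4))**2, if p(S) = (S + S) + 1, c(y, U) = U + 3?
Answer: 16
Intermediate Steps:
c(y, U) = 3 + U
C = 3 (C = (3 + 0) + 0*1 = 3 + 0 = 3)
p(S) = 1 + 2*S (p(S) = 2*S + 1 = 1 + 2*S)
(C + p(-4))**2 = (3 + (1 + 2*(-4)))**2 = (3 + (1 - 8))**2 = (3 - 7)**2 = (-4)**2 = 16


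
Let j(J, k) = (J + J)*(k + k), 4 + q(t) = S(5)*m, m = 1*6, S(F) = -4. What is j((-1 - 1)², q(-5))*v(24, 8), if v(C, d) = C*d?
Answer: -86016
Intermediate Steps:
m = 6
q(t) = -28 (q(t) = -4 - 4*6 = -4 - 24 = -28)
j(J, k) = 4*J*k (j(J, k) = (2*J)*(2*k) = 4*J*k)
j((-1 - 1)², q(-5))*v(24, 8) = (4*(-1 - 1)²*(-28))*(24*8) = (4*(-2)²*(-28))*192 = (4*4*(-28))*192 = -448*192 = -86016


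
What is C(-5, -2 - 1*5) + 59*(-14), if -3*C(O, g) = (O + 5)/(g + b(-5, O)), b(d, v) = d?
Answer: -826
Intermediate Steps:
C(O, g) = -(5 + O)/(3*(-5 + g)) (C(O, g) = -(O + 5)/(3*(g - 5)) = -(5 + O)/(3*(-5 + g)))
C(-5, -2 - 1*5) + 59*(-14) = (-5 - 1*(-5))/(3*(-5 + (-2 - 1*5))) + 59*(-14) = (-5 + 5)/(3*(-5 + (-2 - 5))) - 826 = (⅓)*0/(-5 - 7) - 826 = (⅓)*0/(-12) - 826 = (⅓)*(-1/12)*0 - 826 = 0 - 826 = -826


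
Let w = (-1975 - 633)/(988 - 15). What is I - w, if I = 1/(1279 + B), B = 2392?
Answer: 9574941/3571883 ≈ 2.6806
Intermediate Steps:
I = 1/3671 (I = 1/(1279 + 2392) = 1/3671 ≈ 0.00027241)
w = -2608/973 ≈ -2.6804
I - w = 1/3671 - 1*(-2608/973) = 1/3671 + 2608/973 = 9574941/3571883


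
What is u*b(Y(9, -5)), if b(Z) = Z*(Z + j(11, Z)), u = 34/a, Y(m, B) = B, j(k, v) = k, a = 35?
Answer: -204/7 ≈ -29.143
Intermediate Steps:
u = 34/35 ≈ 0.97143
b(Z) = Z*(11 + Z) (b(Z) = Z*(Z + 11) = Z*(11 + Z))
u*b(Y(9, -5)) = 34*(-5*(11 - 5))/35 = 34*(-5*6)/35 = (34/35)*(-30) = -204/7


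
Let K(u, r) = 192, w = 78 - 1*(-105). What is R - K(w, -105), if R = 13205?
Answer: 13013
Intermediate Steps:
w = 183 (w = 78 + 105 = 183)
R - K(w, -105) = 13205 - 1*192 = 13205 - 192 = 13013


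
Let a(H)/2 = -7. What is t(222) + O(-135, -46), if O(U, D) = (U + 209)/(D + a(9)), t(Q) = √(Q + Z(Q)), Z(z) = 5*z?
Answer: -37/30 + 6*√37 ≈ 35.263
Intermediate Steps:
t(Q) = √6*√Q (t(Q) = √(Q + 5*Q) = √(6*Q) = √6*√Q)
a(H) = -14 (a(H) = 2*(-7) = -14)
O(U, D) = (209 + U)/(-14 + D) (O(U, D) = (U + 209)/(D - 14) = (209 + U)/(-14 + D))
t(222) + O(-135, -46) = √6*√222 + (209 - 135)/(-14 - 46) = 6*√37 + 74/(-60) = 6*√37 - 1/60*74 = 6*√37 - 37/30 = -37/30 + 6*√37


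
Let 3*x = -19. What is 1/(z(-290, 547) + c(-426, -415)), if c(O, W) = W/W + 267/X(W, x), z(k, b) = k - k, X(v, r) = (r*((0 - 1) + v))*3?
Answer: 7904/8171 ≈ 0.96732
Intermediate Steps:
x = -19/3 (x = (⅓)*(-19) = -19/3 ≈ -6.3333)
X(v, r) = 3*r*(-1 + v) (X(v, r) = (r*(-1 + v))*3 = 3*r*(-1 + v))
z(k, b) = 0
c(O, W) = 1 + 267/(19 - 19*W) (c(O, W) = W/W + 267/((3*(-19/3)*(-1 + W))) = 1 + 267/(19 - 19*W))
1/(z(-290, 547) + c(-426, -415)) = 1/(0 + (-286/19 - 415)/(-1 - 415)) = 1/(0 - 8171/19/(-416)) = 1/(0 - 1/416*(-8171/19)) = 1/(0 + 8171/7904) = 1/(8171/7904) = 7904/8171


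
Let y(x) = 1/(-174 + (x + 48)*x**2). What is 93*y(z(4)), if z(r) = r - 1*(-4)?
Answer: 3/110 ≈ 0.027273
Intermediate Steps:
z(r) = 4 + r (z(r) = r + 4 = 4 + r)
y(x) = 1/(-174 + x**2*(48 + x)) (y(x) = 1/(-174 + (48 + x)*x**2) = 1/(-174 + x**2*(48 + x)))
93*y(z(4)) = 93/(-174 + (4 + 4)**3 + 48*(4 + 4)**2) = 93/(-174 + 8**3 + 48*8**2) = 93/(-174 + 512 + 48*64) = 93/(-174 + 512 + 3072) = 93/3410 = 93*(1/3410) = 3/110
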